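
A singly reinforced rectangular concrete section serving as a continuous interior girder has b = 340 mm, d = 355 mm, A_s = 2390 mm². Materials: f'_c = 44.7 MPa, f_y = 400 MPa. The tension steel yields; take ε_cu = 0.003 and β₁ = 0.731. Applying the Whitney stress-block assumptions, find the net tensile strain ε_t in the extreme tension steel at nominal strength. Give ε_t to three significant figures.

ε_t ≈ 0.00752

a = A_s f_y/(0.85 f'_c b) = 74.00 mm.
β₁ = 0.731, so c = a/β₁ = 74.00/0.731 = 101.23 mm.
From the linear strain diagram with ε_cu = 0.003: ε_t = 0.003 (d − c)/c = 0.003 × (355 − 101.23)/101.23 = 0.00752.
Since ε_t ≥ 0.005, the section is tension-controlled.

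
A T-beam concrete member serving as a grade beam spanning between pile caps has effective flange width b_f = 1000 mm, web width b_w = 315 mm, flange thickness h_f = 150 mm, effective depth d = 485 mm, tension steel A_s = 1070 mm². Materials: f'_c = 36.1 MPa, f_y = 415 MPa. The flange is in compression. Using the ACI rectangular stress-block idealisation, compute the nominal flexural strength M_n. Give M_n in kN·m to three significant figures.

Tension: T = A_s f_y = 1070 × 415 = 444050 N.
Try a within the flange: a = T/(0.85 f'_c b_f) = 444050/(0.85 × 36.1 × 1000) = 14.47 mm.
Since a = 14.47 ≤ h_f = 150 mm, the stress block lies entirely in the flange; analyse as a rectangular beam of width b_f.
M_n = T(d − a/2) = 444050 × (485 − 7.235) = 212.15 × 10⁶ N·mm.
M_n = 212.15 kN·m.

M_n ≈ 212 kN·m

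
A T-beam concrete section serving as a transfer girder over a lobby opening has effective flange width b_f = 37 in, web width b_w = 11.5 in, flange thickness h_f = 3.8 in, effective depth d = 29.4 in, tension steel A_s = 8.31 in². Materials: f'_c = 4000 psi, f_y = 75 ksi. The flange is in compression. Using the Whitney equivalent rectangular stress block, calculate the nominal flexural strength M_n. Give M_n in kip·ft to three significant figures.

Tension: T = A_s f_y = 8.31 × 75 = 623.25 kips.
Try a within the flange: a = T/(0.85 f'_c b_f) = 623.25/(0.85 × 4 × 37) = 4.954 in.
a = 4.954 > h_f = 3.8 in: the block extends into the web. Split into flange-overhang and web parts.
C_f = 0.85 f'_c (b_f − b_w) h_f = 0.85 × 4 × (37 − 11.5) × 3.8 = 329.5 kips.
Remaining web compression depth: a_w = (T − C_f)/(0.85 f'_c b_w) = (623.25 − 329.5)/(0.85 × 4 × 11.5) = 7.513 in.
M_n = C_f(d − h_f/2) + (T − C_f)(d − a_w/2) = 329.5 × (29.4 − 1.9) + 293.75 × (29.4 − 3.7565) = 9061.3 + 7532.8 = 16594.1 kip·in.
M_n = 16594.1/12 = 1382.84 kip·ft.

M_n ≈ 1380 kip·ft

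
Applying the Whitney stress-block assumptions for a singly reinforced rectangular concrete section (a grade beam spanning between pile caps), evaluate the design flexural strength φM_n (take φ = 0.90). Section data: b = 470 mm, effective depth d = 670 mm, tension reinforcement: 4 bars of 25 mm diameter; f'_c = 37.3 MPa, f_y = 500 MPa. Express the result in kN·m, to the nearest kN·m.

A_s = 4 × 491 = 1964 mm².
T = A_s f_y = 1964 × 500 = 982000 N = 982 kN.
From C = T: a = T/(0.85 f'_c b) = 982000/(0.85 × 37.3 × 470) = 65.90 mm.
M_n = T(d − a/2) = 982 kN × (670 − 32.95) mm = 625.58 kN·m.
φM_n = 0.90 × 625.58 = 563.02 kN·m.

φM_n ≈ 563 kN·m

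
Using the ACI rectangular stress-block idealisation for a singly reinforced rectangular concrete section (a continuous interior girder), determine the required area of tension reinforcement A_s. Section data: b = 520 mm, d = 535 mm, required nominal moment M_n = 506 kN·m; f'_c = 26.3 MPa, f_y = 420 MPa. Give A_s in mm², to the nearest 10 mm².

With M_n = 0.85 f'_c a b (d − a/2), solve the quadratic for a:
a = d − √(d² − 2M_n/(0.85 f'_c b)) = 535 − √(535² − 2 × 506×10⁶/(0.85 × 26.3 × 520)) = 88.72 mm.
A_s = 0.85 f'_c a b / f_y = 0.85 × 26.3 × 88.72 × 520 / 420 = 2455.6 mm².

A_s ≈ 2460 mm²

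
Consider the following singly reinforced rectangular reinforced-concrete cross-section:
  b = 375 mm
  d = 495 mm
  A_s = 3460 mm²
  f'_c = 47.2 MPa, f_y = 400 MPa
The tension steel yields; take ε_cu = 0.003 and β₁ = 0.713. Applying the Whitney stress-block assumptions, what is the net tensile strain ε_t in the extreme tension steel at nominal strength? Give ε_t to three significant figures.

ε_t ≈ 0.00851

a = A_s f_y/(0.85 f'_c b) = 91.99 mm.
β₁ = 0.713, so c = a/β₁ = 91.99/0.713 = 129.02 mm.
From the linear strain diagram with ε_cu = 0.003: ε_t = 0.003 (d − c)/c = 0.003 × (495 − 129.02)/129.02 = 0.00851.
Since ε_t ≥ 0.005, the section is tension-controlled.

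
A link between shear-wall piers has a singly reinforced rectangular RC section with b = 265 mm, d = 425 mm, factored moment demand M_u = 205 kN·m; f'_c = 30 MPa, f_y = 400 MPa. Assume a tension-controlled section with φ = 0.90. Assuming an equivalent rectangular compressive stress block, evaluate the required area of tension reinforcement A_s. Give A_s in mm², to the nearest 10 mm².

A_s ≈ 1500 mm²

M_n = M_u/φ = 205/0.90 = 227.778 kN·m.
With M_n = 0.85 f'_c a b (d − a/2), solve the quadratic for a:
a = d − √(d² − 2M_n/(0.85 f'_c b)) = 425 − √(425² − 2 × 227.778×10⁶/(0.85 × 30 × 265)) = 88.53 mm.
A_s = 0.85 f'_c a b / f_y = 0.85 × 30 × 88.53 × 265 / 400 = 1495.6 mm².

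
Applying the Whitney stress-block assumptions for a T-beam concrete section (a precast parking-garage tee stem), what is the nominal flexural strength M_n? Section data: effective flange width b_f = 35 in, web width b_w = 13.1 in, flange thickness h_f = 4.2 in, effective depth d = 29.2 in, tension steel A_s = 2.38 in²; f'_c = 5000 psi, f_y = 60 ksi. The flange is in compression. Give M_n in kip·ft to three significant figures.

Tension: T = A_s f_y = 2.38 × 60 = 142.8 kips.
Try a within the flange: a = T/(0.85 f'_c b_f) = 142.8/(0.85 × 5 × 35) = 0.960 in.
Since a = 0.960 ≤ h_f = 4.2 in, the stress block lies entirely in the flange; analyse as a rectangular beam of width b_f.
M_n = T(d − a/2) = 142.8 × (29.2 − 0.48) = 4101.2 kip·in.
M_n = 4101.2/12 = 341.77 kip·ft.

M_n ≈ 342 kip·ft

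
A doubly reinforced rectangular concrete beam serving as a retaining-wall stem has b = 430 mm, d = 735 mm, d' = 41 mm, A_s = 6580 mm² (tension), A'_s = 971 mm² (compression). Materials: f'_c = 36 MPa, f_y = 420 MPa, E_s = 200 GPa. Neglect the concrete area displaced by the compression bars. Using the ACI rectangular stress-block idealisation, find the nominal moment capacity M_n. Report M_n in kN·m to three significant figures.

Assume both tension and compression steel yield.
Net tension couple steel: A_s − A'_s = 5609 mm².
a = (A_s − A'_s) f_y / (0.85 f'_c b) = 2355780/(0.85 × 36 × 430) = 179.04 mm.
c = a/β₁ = 179.04/0.793 = 225.78 mm; ε'_s = 0.003(c − d')/c = 0.0025 ≥ f_y/E_s = 0.0021, so compression steel does yield.
M_n = (A_s − A'_s) f_y (d − a/2) + A'_s f_y (d − d') = [2355780 × (735 − 89.52) + 407820 × (735 − 41)] × 10⁻⁶ = 1520.61 + 283.03 = 1803.64 kN·m.

M_n ≈ 1800 kN·m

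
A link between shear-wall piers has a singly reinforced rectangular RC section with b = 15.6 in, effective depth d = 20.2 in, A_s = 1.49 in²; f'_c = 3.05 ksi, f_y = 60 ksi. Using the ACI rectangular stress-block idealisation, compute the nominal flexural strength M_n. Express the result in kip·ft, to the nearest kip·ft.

T = A_s f_y = 1.49 × 60 = 89.4 kips.
a = T/(0.85 f'_c b) = 89.4/(0.85 × 3.05 × 15.6) = 2.211 in.
M_n = T(d − a/2) = 89.4 × (20.2 − 1.1055) = 1707.0 kip·in = 1707.0/12 = 142.25 kip·ft.

M_n ≈ 142 kip·ft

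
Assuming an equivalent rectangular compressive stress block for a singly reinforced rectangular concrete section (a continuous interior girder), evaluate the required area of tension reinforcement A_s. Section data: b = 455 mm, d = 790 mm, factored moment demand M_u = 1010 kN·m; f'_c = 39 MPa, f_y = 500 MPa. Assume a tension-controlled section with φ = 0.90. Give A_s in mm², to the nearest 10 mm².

A_s ≈ 3030 mm²

M_n = M_u/φ = 1010/0.90 = 1122.22 kN·m.
With M_n = 0.85 f'_c a b (d − a/2), solve the quadratic for a:
a = d − √(d² − 2M_n/(0.85 f'_c b)) = 790 − √(790² − 2 × 1122.22×10⁶/(0.85 × 39 × 455)) = 100.58 mm.
A_s = 0.85 f'_c a b / f_y = 0.85 × 39 × 100.58 × 455 / 500 = 3034.1 mm².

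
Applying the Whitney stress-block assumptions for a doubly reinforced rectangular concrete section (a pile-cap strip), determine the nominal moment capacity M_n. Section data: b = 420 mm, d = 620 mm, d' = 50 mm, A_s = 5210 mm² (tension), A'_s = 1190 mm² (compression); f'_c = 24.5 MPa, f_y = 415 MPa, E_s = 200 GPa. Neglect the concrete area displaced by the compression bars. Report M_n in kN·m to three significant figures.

M_n ≈ 1160 kN·m

Assume both tension and compression steel yield.
Net tension couple steel: A_s − A'_s = 4020 mm².
a = (A_s − A'_s) f_y / (0.85 f'_c b) = 1668300/(0.85 × 24.5 × 420) = 190.74 mm.
c = a/β₁ = 190.74/0.85 = 224.40 mm; ε'_s = 0.003(c − d')/c = 0.0023 ≥ f_y/E_s = 0.0021, so compression steel does yield.
M_n = (A_s − A'_s) f_y (d − a/2) + A'_s f_y (d − d') = [1668300 × (620 − 95.37) + 493850 × (620 − 50)] × 10⁻⁶ = 875.24 + 281.49 = 1156.73 kN·m.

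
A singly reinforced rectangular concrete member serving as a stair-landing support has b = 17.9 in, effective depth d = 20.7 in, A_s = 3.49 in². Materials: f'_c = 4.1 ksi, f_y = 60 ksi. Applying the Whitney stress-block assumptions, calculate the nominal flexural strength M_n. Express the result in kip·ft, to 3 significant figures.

T = A_s f_y = 3.49 × 60 = 209.4 kips.
a = T/(0.85 f'_c b) = 209.4/(0.85 × 4.1 × 17.9) = 3.357 in.
M_n = T(d − a/2) = 209.4 × (20.7 − 1.6785) = 3983.1 kip·in = 3983.1/12 = 331.93 kip·ft.

M_n ≈ 332 kip·ft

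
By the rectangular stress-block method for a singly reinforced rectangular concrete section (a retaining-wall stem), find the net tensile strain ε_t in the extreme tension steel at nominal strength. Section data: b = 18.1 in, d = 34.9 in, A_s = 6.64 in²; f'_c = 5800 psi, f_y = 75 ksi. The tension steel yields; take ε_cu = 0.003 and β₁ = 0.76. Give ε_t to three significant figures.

a = A_s f_y/(0.85 f'_c b) = 5.581 in.
β₁ = 0.76, so c = a/β₁ = 5.581/0.76 = 7.343 in.
From the linear strain diagram with ε_cu = 0.003: ε_t = 0.003 (d − c)/c = 0.003 × (34.9 − 7.343)/7.343 = 0.0113.
Since ε_t ≥ 0.005, the section is tension-controlled.

ε_t ≈ 0.0113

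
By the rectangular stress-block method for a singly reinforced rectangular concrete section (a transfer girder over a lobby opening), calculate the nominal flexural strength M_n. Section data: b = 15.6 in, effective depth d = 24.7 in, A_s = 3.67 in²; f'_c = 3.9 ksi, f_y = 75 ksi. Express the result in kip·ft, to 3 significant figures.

T = A_s f_y = 3.67 × 75 = 275.25 kips.
a = T/(0.85 f'_c b) = 275.25/(0.85 × 3.9 × 15.6) = 5.323 in.
M_n = T(d − a/2) = 275.25 × (24.7 − 2.6615) = 6066.1 kip·in = 6066.1/12 = 505.51 kip·ft.

M_n ≈ 506 kip·ft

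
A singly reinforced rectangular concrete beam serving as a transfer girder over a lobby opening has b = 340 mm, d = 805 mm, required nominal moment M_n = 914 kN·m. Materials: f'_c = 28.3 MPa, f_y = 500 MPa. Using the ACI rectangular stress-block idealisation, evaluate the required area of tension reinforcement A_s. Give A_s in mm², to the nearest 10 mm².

A_s ≈ 2510 mm²

With M_n = 0.85 f'_c a b (d − a/2), solve the quadratic for a:
a = d − √(d² − 2M_n/(0.85 f'_c b)) = 805 − √(805² − 2 × 914×10⁶/(0.85 × 28.3 × 340)) = 153.45 mm.
A_s = 0.85 f'_c a b / f_y = 0.85 × 28.3 × 153.45 × 340 / 500 = 2510.0 mm².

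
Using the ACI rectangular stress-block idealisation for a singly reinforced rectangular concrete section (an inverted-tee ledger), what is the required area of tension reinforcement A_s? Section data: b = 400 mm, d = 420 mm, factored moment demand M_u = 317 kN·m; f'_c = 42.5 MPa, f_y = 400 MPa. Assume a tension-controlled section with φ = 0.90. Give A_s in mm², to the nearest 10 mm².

A_s ≈ 2270 mm²

M_n = M_u/φ = 317/0.90 = 352.222 kN·m.
With M_n = 0.85 f'_c a b (d − a/2), solve the quadratic for a:
a = d − √(d² − 2M_n/(0.85 f'_c b)) = 420 − √(420² − 2 × 352.222×10⁶/(0.85 × 42.5 × 400)) = 62.72 mm.
A_s = 0.85 f'_c a b / f_y = 0.85 × 42.5 × 62.72 × 400 / 400 = 2265.8 mm².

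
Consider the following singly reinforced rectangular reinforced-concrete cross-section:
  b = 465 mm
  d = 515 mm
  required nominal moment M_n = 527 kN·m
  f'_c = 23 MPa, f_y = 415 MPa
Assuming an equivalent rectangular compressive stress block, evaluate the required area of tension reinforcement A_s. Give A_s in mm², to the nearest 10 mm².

A_s ≈ 2820 mm²

With M_n = 0.85 f'_c a b (d − a/2), solve the quadratic for a:
a = d − √(d² − 2M_n/(0.85 f'_c b)) = 515 − √(515² − 2 × 527×10⁶/(0.85 × 23 × 465)) = 128.63 mm.
A_s = 0.85 f'_c a b / f_y = 0.85 × 23 × 128.63 × 465 / 415 = 2817.7 mm².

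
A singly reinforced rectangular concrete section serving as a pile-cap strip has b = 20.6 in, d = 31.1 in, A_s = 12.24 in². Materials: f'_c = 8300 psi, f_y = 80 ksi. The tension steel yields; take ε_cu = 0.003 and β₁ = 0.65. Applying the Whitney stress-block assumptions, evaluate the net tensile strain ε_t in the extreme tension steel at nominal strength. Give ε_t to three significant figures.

ε_t ≈ 0.00600

a = A_s f_y/(0.85 f'_c b) = 6.738 in.
β₁ = 0.65, so c = a/β₁ = 6.738/0.65 = 10.366 in.
From the linear strain diagram with ε_cu = 0.003: ε_t = 0.003 (d − c)/c = 0.003 × (31.1 − 10.366)/10.366 = 0.00600.
Since ε_t ≥ 0.005, the section is tension-controlled.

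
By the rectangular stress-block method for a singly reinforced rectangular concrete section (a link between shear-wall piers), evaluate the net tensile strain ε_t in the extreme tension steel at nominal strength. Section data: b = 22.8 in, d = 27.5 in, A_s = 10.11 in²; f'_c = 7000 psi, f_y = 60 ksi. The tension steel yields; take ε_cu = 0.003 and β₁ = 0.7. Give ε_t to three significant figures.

ε_t ≈ 0.00992

a = A_s f_y/(0.85 f'_c b) = 4.471 in.
β₁ = 0.7, so c = a/β₁ = 4.471/0.7 = 6.387 in.
From the linear strain diagram with ε_cu = 0.003: ε_t = 0.003 (d − c)/c = 0.003 × (27.5 − 6.387)/6.387 = 0.00992.
Since ε_t ≥ 0.005, the section is tension-controlled.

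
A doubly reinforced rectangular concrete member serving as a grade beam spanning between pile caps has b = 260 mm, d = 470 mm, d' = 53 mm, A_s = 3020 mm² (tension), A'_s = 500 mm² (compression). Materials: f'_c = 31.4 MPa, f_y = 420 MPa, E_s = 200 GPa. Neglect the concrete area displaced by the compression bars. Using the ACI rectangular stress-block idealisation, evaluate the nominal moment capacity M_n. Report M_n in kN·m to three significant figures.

Assume both tension and compression steel yield.
Net tension couple steel: A_s − A'_s = 2520 mm².
a = (A_s − A'_s) f_y / (0.85 f'_c b) = 1058400/(0.85 × 31.4 × 260) = 152.52 mm.
c = a/β₁ = 152.52/0.826 = 184.65 mm; ε'_s = 0.003(c − d')/c = 0.0021 ≥ f_y/E_s = 0.0021, so compression steel does yield.
M_n = (A_s − A'_s) f_y (d − a/2) + A'_s f_y (d − d') = [1058400 × (470 − 76.26) + 210000 × (470 − 53)] × 10⁻⁶ = 416.73 + 87.57 = 504.30 kN·m.

M_n ≈ 504 kN·m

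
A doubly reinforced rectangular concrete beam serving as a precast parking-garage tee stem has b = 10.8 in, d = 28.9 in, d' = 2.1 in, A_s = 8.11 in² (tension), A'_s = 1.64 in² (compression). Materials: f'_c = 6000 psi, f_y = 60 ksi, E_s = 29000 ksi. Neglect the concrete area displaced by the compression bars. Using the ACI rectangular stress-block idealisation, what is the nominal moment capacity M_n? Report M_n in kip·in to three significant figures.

Assume both steels yield.
a = (A_s − A'_s) f_y/(0.85 f'_c b) = (8.11 − 1.64) × 60/(0.85 × 6 × 10.8) = 7.048 in.
c = a/β₁ = 7.048/0.75 = 9.397 in; ε'_s = 0.003(c − d')/c = 0.0023 ≥ ε_y = 0.0021, so the compression steel yields.
M_n = (A_s − A'_s) f_y (d − a/2) + A'_s f_y (d − d') = 388.2 × (28.9 − 3.524) + 98.4 × (28.9 − 2.1) = 9851.0 + 2637.1 = 12488.1 kip·in.

M_n ≈ 12500 kip·in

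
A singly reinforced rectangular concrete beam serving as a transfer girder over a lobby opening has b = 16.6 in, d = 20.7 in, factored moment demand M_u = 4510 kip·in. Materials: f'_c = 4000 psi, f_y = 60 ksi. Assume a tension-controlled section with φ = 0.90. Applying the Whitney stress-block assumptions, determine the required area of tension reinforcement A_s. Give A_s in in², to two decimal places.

M_n = M_u/φ = 4510/0.90 = 5011.11 kip·in.
From M_n = 0.85 f'_c a b (d − a/2):
a = d − √(d² − 2M_n/(0.85 f'_c b)) = 20.7 − √(20.7² − 2 × 5011.11/(0.85 × 4 × 16.6)) = 4.860 in.
A_s = 0.85 f'_c a b / f_y = 0.85 × 4 × 4.860 × 16.6 / 60 = 4.572 in².

A_s ≈ 4.57 in²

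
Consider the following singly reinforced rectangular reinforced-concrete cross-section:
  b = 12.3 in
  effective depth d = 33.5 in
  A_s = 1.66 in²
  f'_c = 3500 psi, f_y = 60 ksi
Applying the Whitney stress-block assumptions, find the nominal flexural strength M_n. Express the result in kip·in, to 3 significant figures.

M_n ≈ 3200 kip·in

T = A_s f_y = 1.66 × 60 = 99.6 kips.
a = T/(0.85 f'_c b) = 99.6/(0.85 × 3.5 × 12.3) = 2.722 in.
M_n = T(d − a/2) = 99.6 × (33.5 − 1.361) = 3201.0 kip·in.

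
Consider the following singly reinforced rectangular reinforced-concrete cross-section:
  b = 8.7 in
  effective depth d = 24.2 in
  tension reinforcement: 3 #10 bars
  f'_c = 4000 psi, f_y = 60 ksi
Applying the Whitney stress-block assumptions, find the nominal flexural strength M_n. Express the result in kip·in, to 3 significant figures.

M_n ≈ 4650 kip·in

A_s = 3 × 1.27 = 3.81 in².
T = A_s f_y = 3.81 × 60 = 228.6 kips.
a = T/(0.85 f'_c b) = 228.6/(0.85 × 4 × 8.7) = 7.728 in.
M_n = T(d − a/2) = 228.6 × (24.2 − 3.864) = 4648.8 kip·in.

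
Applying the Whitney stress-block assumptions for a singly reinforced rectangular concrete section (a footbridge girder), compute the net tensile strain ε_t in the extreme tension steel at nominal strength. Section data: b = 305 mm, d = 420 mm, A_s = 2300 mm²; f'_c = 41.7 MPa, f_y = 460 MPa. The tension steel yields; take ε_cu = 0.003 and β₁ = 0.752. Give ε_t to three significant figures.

a = A_s f_y/(0.85 f'_c b) = 97.87 mm.
β₁ = 0.752, so c = a/β₁ = 97.87/0.752 = 130.15 mm.
From the linear strain diagram with ε_cu = 0.003: ε_t = 0.003 (d − c)/c = 0.003 × (420 − 130.15)/130.15 = 0.00668.
Since ε_t ≥ 0.005, the section is tension-controlled.

ε_t ≈ 0.00668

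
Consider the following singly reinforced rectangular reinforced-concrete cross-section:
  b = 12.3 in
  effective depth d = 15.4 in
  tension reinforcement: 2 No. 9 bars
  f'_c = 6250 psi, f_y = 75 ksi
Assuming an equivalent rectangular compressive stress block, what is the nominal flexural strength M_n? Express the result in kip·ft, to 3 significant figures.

A_s = 2 × 1 = 2 in².
T = A_s f_y = 2 × 75 = 150 kips.
a = T/(0.85 f'_c b) = 150/(0.85 × 6.25 × 12.3) = 2.296 in.
M_n = T(d − a/2) = 150 × (15.4 − 1.148) = 2137.8 kip·in = 2137.8/12 = 178.15 kip·ft.

M_n ≈ 178 kip·ft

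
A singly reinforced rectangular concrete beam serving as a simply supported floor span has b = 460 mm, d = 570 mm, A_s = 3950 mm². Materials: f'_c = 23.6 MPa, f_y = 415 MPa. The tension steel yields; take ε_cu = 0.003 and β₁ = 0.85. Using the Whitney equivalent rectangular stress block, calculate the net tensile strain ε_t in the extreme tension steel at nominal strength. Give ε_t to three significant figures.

a = A_s f_y/(0.85 f'_c b) = 177.65 mm.
β₁ = 0.85, so c = a/β₁ = 177.65/0.85 = 209.00 mm.
From the linear strain diagram with ε_cu = 0.003: ε_t = 0.003 (d − c)/c = 0.003 × (570 − 209.00)/209.00 = 0.00518.
Since ε_t ≥ 0.005, the section is tension-controlled.

ε_t ≈ 0.00518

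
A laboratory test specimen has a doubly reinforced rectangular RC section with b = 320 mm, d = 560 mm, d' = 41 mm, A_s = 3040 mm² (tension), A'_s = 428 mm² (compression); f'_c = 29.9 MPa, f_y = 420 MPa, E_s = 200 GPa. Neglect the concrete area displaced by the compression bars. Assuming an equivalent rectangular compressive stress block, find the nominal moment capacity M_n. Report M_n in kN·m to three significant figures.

Assume both tension and compression steel yield.
Net tension couple steel: A_s − A'_s = 2612 mm².
a = (A_s − A'_s) f_y / (0.85 f'_c b) = 1097040/(0.85 × 29.9 × 320) = 134.89 mm.
c = a/β₁ = 134.89/0.836 = 161.35 mm; ε'_s = 0.003(c − d')/c = 0.0022 ≥ f_y/E_s = 0.0021, so compression steel does yield.
M_n = (A_s − A'_s) f_y (d − a/2) + A'_s f_y (d − d') = [1097040 × (560 − 67.445) + 179760 × (560 − 41)] × 10⁻⁶ = 540.35 + 93.30 = 633.65 kN·m.

M_n ≈ 634 kN·m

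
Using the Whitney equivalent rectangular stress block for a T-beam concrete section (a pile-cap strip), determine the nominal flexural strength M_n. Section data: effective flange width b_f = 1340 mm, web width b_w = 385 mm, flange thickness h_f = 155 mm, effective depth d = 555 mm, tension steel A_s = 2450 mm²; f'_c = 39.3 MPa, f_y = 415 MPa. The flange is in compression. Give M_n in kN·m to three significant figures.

Tension: T = A_s f_y = 2450 × 415 = 1016750 N.
Try a within the flange: a = T/(0.85 f'_c b_f) = 1016750/(0.85 × 39.3 × 1340) = 22.71 mm.
Since a = 22.71 ≤ h_f = 155 mm, the stress block lies entirely in the flange; analyse as a rectangular beam of width b_f.
M_n = T(d − a/2) = 1016750 × (555 − 11.355) = 552.75 × 10⁶ N·mm.
M_n = 552.75 kN·m.

M_n ≈ 553 kN·m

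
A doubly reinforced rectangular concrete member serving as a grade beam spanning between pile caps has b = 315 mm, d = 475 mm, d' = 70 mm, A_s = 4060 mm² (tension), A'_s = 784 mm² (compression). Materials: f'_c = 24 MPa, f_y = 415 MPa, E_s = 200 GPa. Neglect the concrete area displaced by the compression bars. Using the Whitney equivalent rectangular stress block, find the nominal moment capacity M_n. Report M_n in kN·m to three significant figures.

M_n ≈ 634 kN·m

Assume both tension and compression steel yield.
Net tension couple steel: A_s − A'_s = 3276 mm².
a = (A_s − A'_s) f_y / (0.85 f'_c b) = 1359540/(0.85 × 24 × 315) = 211.57 mm.
c = a/β₁ = 211.57/0.85 = 248.91 mm; ε'_s = 0.003(c − d')/c = 0.0022 ≥ f_y/E_s = 0.0021, so compression steel does yield.
M_n = (A_s − A'_s) f_y (d − a/2) + A'_s f_y (d − d') = [1359540 × (475 − 105.785) + 325360 × (475 − 70)] × 10⁻⁶ = 501.96 + 131.77 = 633.73 kN·m.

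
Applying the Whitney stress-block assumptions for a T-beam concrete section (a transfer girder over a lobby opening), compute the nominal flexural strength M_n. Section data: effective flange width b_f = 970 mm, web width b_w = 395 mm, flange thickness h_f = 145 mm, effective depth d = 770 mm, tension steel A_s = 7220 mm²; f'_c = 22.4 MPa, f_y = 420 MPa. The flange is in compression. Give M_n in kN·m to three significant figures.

Tension: T = A_s f_y = 7220 × 420 = 3032400 N.
Try a within the flange: a = T/(0.85 f'_c b_f) = 3032400/(0.85 × 22.4 × 970) = 164.19 mm.
a = 164.19 > h_f = 145 mm: the block extends into the web. Split into flange-overhang and web parts.
C_f = 0.85 f'_c (b_f − b_w) h_f = 0.85 × 22.4 × (970 − 395) × 145 = 1587460 N.
Remaining web compression depth: a_w = (T − C_f)/(0.85 f'_c b_w) = (3032400 − 1587460)/(0.85 × 22.4 × 395) = 192.13 mm.
M_n = C_f(d − h_f/2) + (T − C_f)(d − a_w/2) = 1587460 × (770 − 72.5) + 1444940 × (770 − 96.065) = 1107.25 + 973.80 = 2081.05 × 10⁶ N·mm.
M_n = 2081.05 kN·m.

M_n ≈ 2080 kN·m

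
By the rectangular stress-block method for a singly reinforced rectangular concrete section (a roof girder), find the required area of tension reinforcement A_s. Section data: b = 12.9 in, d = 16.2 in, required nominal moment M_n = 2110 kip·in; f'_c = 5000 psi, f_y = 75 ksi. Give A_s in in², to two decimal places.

From M_n = 0.85 f'_c a b (d − a/2):
a = d − √(d² − 2M_n/(0.85 f'_c b)) = 16.2 − √(16.2² − 2 × 2110/(0.85 × 5 × 12.9)) = 2.581 in.
A_s = 0.85 f'_c a b / f_y = 0.85 × 5 × 2.581 × 12.9 / 75 = 1.887 in².

A_s ≈ 1.89 in²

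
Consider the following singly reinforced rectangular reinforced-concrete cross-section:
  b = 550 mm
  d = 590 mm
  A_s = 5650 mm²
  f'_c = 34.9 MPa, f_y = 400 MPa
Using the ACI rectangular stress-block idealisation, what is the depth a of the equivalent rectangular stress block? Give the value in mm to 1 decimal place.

T = A_s f_y = 5650 × 400 = 2260000 N = 2260 kN.
Setting C = 0.85 f'_c a b equal to T: a = 2260000/(0.85 × 34.9 × 550) = 138.5 mm.

a ≈ 138.5 mm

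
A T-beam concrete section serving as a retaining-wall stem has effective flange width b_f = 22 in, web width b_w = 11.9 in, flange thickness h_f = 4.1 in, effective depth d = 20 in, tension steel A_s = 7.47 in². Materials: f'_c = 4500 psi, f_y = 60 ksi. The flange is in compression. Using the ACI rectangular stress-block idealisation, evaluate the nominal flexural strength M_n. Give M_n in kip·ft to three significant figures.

Tension: T = A_s f_y = 7.47 × 60 = 448.2 kips.
Try a within the flange: a = T/(0.85 f'_c b_f) = 448.2/(0.85 × 4.5 × 22) = 5.326 in.
a = 5.326 > h_f = 4.1 in: the block extends into the web. Split into flange-overhang and web parts.
C_f = 0.85 f'_c (b_f − b_w) h_f = 0.85 × 4.5 × (22 − 11.9) × 4.1 = 158.4 kips.
Remaining web compression depth: a_w = (T − C_f)/(0.85 f'_c b_w) = (448.2 − 158.4)/(0.85 × 4.5 × 11.9) = 6.367 in.
M_n = C_f(d − h_f/2) + (T − C_f)(d − a_w/2) = 158.4 × (20 − 2.05) + 289.8 × (20 − 3.1835) = 2843.3 + 4873.4 = 7716.7 kip·in.
M_n = 7716.7/12 = 643.06 kip·ft.

M_n ≈ 643 kip·ft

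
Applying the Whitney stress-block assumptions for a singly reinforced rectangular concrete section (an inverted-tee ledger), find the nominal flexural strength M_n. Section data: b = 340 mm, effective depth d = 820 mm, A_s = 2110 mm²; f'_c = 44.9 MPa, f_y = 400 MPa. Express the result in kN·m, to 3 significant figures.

T = A_s f_y = 2110 × 400 = 844000 N = 844 kN.
From C = T: a = T/(0.85 f'_c b) = 844000/(0.85 × 44.9 × 340) = 65.04 mm.
M_n = T(d − a/2) = 844 kN × (820 − 32.52) mm = 664.63 kN·m.

M_n ≈ 665 kN·m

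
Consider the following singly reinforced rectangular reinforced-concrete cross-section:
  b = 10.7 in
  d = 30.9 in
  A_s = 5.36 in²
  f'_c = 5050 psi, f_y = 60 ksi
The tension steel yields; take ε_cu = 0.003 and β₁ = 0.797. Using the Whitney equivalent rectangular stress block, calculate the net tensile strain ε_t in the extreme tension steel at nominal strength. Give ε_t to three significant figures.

a = A_s f_y/(0.85 f'_c b) = 7.002 in.
β₁ = 0.797, so c = a/β₁ = 7.002/0.797 = 8.785 in.
From the linear strain diagram with ε_cu = 0.003: ε_t = 0.003 (d − c)/c = 0.003 × (30.9 − 8.785)/8.785 = 0.00755.
Since ε_t ≥ 0.005, the section is tension-controlled.

ε_t ≈ 0.00755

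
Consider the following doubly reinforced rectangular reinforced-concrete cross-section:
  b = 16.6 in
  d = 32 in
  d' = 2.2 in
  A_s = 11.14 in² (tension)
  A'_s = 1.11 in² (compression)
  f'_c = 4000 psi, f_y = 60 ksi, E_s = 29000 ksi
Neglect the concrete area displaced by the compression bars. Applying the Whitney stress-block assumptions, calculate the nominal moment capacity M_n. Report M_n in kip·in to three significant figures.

Assume both steels yield.
a = (A_s − A'_s) f_y/(0.85 f'_c b) = (11.14 − 1.11) × 60/(0.85 × 4 × 16.6) = 10.663 in.
c = a/β₁ = 10.663/0.85 = 12.545 in; ε'_s = 0.003(c − d')/c = 0.0025 ≥ ε_y = 0.0021, so the compression steel yields.
M_n = (A_s − A'_s) f_y (d − a/2) + A'_s f_y (d − d') = 601.8 × (32 − 5.3315) + 66.6 × (32 − 2.2) = 16049.1 + 1984.7 = 18033.8 kip·in.

M_n ≈ 18000 kip·in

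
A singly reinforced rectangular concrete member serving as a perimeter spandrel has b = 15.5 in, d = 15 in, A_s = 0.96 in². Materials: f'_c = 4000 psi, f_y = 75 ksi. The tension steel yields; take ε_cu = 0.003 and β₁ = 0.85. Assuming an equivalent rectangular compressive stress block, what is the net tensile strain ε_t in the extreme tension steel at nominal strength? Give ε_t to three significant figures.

a = A_s f_y/(0.85 f'_c b) = 1.366 in.
β₁ = 0.85, so c = a/β₁ = 1.366/0.85 = 1.607 in.
From the linear strain diagram with ε_cu = 0.003: ε_t = 0.003 (d − c)/c = 0.003 × (15 − 1.607)/1.607 = 0.0250.
Since ε_t ≥ 0.005, the section is tension-controlled.

ε_t ≈ 0.0250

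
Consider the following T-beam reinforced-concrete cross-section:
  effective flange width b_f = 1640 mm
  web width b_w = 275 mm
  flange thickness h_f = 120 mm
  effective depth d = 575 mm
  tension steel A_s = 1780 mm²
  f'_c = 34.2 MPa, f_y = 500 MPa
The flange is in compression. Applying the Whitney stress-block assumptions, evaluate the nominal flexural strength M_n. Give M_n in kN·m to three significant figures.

Tension: T = A_s f_y = 1780 × 500 = 890000 N.
Try a within the flange: a = T/(0.85 f'_c b_f) = 890000/(0.85 × 34.2 × 1640) = 18.67 mm.
Since a = 18.67 ≤ h_f = 120 mm, the stress block lies entirely in the flange; analyse as a rectangular beam of width b_f.
M_n = T(d − a/2) = 890000 × (575 − 9.335) = 503.44 × 10⁶ N·mm.
M_n = 503.44 kN·m.

M_n ≈ 503 kN·m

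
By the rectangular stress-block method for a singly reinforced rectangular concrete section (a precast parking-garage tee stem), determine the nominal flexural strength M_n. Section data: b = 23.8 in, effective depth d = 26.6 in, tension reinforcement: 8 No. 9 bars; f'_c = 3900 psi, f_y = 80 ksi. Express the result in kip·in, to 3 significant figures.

A_s = 8 × 1 = 8 in².
T = A_s f_y = 8 × 80 = 640 kips.
a = T/(0.85 f'_c b) = 640/(0.85 × 3.9 × 23.8) = 8.112 in.
M_n = T(d − a/2) = 640 × (26.6 − 4.056) = 14428.2 kip·in.

M_n ≈ 14400 kip·in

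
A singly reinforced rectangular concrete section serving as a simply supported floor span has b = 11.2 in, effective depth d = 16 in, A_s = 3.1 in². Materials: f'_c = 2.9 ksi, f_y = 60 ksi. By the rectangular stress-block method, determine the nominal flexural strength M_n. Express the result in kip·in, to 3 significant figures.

T = A_s f_y = 3.1 × 60 = 186 kips.
a = T/(0.85 f'_c b) = 186/(0.85 × 2.9 × 11.2) = 6.737 in.
M_n = T(d − a/2) = 186 × (16 − 3.3685) = 2349.5 kip·in.

M_n ≈ 2350 kip·in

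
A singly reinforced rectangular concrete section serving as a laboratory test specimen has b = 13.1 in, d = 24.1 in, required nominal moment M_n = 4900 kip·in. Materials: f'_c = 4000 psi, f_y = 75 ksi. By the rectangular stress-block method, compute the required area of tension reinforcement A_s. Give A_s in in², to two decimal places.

A_s ≈ 3.03 in²

From M_n = 0.85 f'_c a b (d − a/2):
a = d − √(d² − 2M_n/(0.85 f'_c b)) = 24.1 − √(24.1² − 2 × 4900/(0.85 × 4 × 13.1)) = 5.106 in.
A_s = 0.85 f'_c a b / f_y = 0.85 × 4 × 5.106 × 13.1 / 75 = 3.032 in².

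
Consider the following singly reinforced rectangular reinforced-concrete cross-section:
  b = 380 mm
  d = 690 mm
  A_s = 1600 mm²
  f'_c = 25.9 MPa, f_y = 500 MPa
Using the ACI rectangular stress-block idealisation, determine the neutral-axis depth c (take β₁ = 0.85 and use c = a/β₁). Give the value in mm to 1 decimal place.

c ≈ 112.5 mm

T = A_s f_y = 1600 × 500 = 800000 N = 800 kN.
Setting C = 0.85 f'_c a b equal to T: a = 800000/(0.85 × 25.9 × 380) = 95.629 mm.
With β₁ = 0.85, c = a/β₁ = 95.629/0.85 = 112.5 mm.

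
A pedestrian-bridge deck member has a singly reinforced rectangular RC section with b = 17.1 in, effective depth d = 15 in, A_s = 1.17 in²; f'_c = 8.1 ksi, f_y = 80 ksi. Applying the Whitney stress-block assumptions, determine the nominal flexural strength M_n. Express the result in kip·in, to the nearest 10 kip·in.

M_n ≈ 1370 kip·in

T = A_s f_y = 1.17 × 80 = 93.6 kips.
a = T/(0.85 f'_c b) = 93.6/(0.85 × 8.1 × 17.1) = 0.795 in.
M_n = T(d − a/2) = 93.6 × (15 − 0.3975) = 1366.8 kip·in.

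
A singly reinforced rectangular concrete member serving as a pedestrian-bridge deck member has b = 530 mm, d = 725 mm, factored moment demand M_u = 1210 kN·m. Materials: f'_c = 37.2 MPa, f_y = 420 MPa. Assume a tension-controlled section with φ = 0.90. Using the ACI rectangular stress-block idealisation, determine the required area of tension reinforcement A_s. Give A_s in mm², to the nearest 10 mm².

M_n = M_u/φ = 1210/0.90 = 1344.44 kN·m.
With M_n = 0.85 f'_c a b (d − a/2), solve the quadratic for a:
a = d − √(d² − 2M_n/(0.85 f'_c b)) = 725 − √(725² − 2 × 1344.44×10⁶/(0.85 × 37.2 × 530)) = 120.70 mm.
A_s = 0.85 f'_c a b / f_y = 0.85 × 37.2 × 120.70 × 530 / 420 = 4816.1 mm².

A_s ≈ 4820 mm²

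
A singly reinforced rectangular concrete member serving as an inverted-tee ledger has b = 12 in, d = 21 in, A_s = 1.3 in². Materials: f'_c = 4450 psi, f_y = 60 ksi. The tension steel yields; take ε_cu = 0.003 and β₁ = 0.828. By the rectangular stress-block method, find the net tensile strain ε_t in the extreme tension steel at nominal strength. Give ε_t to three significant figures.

ε_t ≈ 0.0274

a = A_s f_y/(0.85 f'_c b) = 1.718 in.
β₁ = 0.828, so c = a/β₁ = 1.718/0.828 = 2.075 in.
From the linear strain diagram with ε_cu = 0.003: ε_t = 0.003 (d − c)/c = 0.003 × (21 − 2.075)/2.075 = 0.0274.
Since ε_t ≥ 0.005, the section is tension-controlled.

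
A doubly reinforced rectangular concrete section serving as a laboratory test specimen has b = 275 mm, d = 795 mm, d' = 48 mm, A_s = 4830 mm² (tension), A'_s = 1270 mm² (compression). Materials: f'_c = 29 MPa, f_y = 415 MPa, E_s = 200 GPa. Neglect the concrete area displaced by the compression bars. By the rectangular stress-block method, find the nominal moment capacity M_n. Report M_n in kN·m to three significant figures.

M_n ≈ 1410 kN·m

Assume both tension and compression steel yield.
Net tension couple steel: A_s − A'_s = 3560 mm².
a = (A_s − A'_s) f_y / (0.85 f'_c b) = 1477400/(0.85 × 29 × 275) = 217.95 mm.
c = a/β₁ = 217.95/0.843 = 258.54 mm; ε'_s = 0.003(c − d')/c = 0.0024 ≥ f_y/E_s = 0.0021, so compression steel does yield.
M_n = (A_s − A'_s) f_y (d − a/2) + A'_s f_y (d − d') = [1477400 × (795 − 108.975) + 527050 × (795 − 48)] × 10⁻⁶ = 1013.53 + 393.71 = 1407.24 kN·m.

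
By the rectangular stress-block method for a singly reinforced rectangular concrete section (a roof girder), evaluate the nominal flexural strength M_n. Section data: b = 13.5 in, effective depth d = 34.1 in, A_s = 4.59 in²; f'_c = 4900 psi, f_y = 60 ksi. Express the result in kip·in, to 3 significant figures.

M_n ≈ 8720 kip·in

T = A_s f_y = 4.59 × 60 = 275.4 kips.
a = T/(0.85 f'_c b) = 275.4/(0.85 × 4.9 × 13.5) = 4.898 in.
M_n = T(d − a/2) = 275.4 × (34.1 − 2.449) = 8716.7 kip·in.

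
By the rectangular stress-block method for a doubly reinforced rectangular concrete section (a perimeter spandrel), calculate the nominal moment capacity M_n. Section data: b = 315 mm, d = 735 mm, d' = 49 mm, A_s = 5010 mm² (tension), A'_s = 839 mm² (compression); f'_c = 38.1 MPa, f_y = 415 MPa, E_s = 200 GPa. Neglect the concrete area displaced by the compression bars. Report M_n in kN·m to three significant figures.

Assume both tension and compression steel yield.
Net tension couple steel: A_s − A'_s = 4171 mm².
a = (A_s − A'_s) f_y / (0.85 f'_c b) = 1730965/(0.85 × 38.1 × 315) = 169.68 mm.
c = a/β₁ = 169.68/0.778 = 218.10 mm; ε'_s = 0.003(c − d')/c = 0.0023 ≥ f_y/E_s = 0.0021, so compression steel does yield.
M_n = (A_s − A'_s) f_y (d − a/2) + A'_s f_y (d − d') = [1730965 × (735 − 84.84) + 348185 × (735 − 49)] × 10⁻⁶ = 1125.40 + 238.85 = 1364.25 kN·m.

M_n ≈ 1360 kN·m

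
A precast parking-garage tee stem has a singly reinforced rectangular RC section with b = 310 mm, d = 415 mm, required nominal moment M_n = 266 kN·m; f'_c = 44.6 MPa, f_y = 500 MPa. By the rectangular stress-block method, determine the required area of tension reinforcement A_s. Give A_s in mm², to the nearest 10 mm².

A_s ≈ 1380 mm²

With M_n = 0.85 f'_c a b (d − a/2), solve the quadratic for a:
a = d − √(d² − 2M_n/(0.85 f'_c b)) = 415 − √(415² − 2 × 266×10⁶/(0.85 × 44.6 × 310)) = 58.69 mm.
A_s = 0.85 f'_c a b / f_y = 0.85 × 44.6 × 58.69 × 310 / 500 = 1379.5 mm².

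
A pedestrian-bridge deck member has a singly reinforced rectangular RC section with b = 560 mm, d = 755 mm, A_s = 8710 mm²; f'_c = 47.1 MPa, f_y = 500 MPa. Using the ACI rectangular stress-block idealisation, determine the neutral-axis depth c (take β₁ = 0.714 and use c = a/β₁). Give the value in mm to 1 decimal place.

T = A_s f_y = 8710 × 500 = 4355000 N = 4355 kN.
Setting C = 0.85 f'_c a b equal to T: a = 4355000/(0.85 × 47.1 × 560) = 194.250 mm.
With β₁ = 0.714, c = a/β₁ = 194.250/0.714 = 272.1 mm.

c ≈ 272.1 mm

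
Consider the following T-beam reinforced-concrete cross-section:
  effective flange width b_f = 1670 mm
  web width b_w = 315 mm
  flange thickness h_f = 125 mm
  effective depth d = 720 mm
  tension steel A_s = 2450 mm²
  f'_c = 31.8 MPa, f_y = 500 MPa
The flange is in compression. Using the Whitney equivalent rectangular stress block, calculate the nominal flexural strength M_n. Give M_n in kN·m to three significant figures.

M_n ≈ 865 kN·m

Tension: T = A_s f_y = 2450 × 500 = 1225000 N.
Try a within the flange: a = T/(0.85 f'_c b_f) = 1225000/(0.85 × 31.8 × 1670) = 27.14 mm.
Since a = 27.14 ≤ h_f = 125 mm, the stress block lies entirely in the flange; analyse as a rectangular beam of width b_f.
M_n = T(d − a/2) = 1225000 × (720 − 13.57) = 865.38 × 10⁶ N·mm.
M_n = 865.38 kN·m.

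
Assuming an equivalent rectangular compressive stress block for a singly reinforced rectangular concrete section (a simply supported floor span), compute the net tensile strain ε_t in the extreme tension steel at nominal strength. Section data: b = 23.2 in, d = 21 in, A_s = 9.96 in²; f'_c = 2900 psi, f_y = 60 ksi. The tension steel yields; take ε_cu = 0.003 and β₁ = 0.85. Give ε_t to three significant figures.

a = A_s f_y/(0.85 f'_c b) = 10.450 in.
β₁ = 0.85, so c = a/β₁ = 10.450/0.85 = 12.294 in.
From the linear strain diagram with ε_cu = 0.003: ε_t = 0.003 (d − c)/c = 0.003 × (21 − 12.294)/12.294 = 0.00212.
ε_t < 0.004 — the section is over-reinforced for flexure under ACI limits.

ε_t ≈ 0.00212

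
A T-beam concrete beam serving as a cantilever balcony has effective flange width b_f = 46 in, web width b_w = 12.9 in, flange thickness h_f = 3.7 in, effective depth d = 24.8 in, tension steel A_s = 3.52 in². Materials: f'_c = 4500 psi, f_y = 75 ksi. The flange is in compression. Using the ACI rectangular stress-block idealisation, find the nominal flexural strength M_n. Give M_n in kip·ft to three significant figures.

Tension: T = A_s f_y = 3.52 × 75 = 264 kips.
Try a within the flange: a = T/(0.85 f'_c b_f) = 264/(0.85 × 4.5 × 46) = 1.500 in.
Since a = 1.500 ≤ h_f = 3.7 in, the stress block lies entirely in the flange; analyse as a rectangular beam of width b_f.
M_n = T(d − a/2) = 264 × (24.8 − 0.75) = 6349.2 kip·in.
M_n = 6349.2/12 = 529.10 kip·ft.

M_n ≈ 529 kip·ft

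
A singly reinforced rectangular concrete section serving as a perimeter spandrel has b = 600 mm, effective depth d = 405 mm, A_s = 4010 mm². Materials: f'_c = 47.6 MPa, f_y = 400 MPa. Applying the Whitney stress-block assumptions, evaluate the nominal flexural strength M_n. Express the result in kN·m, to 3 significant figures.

M_n ≈ 597 kN·m

T = A_s f_y = 4010 × 400 = 1604000 N = 1604 kN.
From C = T: a = T/(0.85 f'_c b) = 1604000/(0.85 × 47.6 × 600) = 66.07 mm.
M_n = T(d − a/2) = 1604 kN × (405 − 33.035) mm = 596.63 kN·m.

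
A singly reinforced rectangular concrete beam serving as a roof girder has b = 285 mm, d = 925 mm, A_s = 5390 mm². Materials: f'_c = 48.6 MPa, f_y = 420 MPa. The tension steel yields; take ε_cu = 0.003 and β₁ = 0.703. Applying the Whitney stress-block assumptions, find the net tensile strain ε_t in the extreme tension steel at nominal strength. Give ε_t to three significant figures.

ε_t ≈ 0.00715

a = A_s f_y/(0.85 f'_c b) = 192.28 mm.
β₁ = 0.703, so c = a/β₁ = 192.28/0.703 = 273.51 mm.
From the linear strain diagram with ε_cu = 0.003: ε_t = 0.003 (d − c)/c = 0.003 × (925 − 273.51)/273.51 = 0.00715.
Since ε_t ≥ 0.005, the section is tension-controlled.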